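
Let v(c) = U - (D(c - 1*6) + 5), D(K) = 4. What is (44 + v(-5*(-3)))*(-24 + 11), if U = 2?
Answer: -481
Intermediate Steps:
v(c) = -7 (v(c) = 2 - (4 + 5) = 2 - 1*9 = 2 - 9 = -7)
(44 + v(-5*(-3)))*(-24 + 11) = (44 - 7)*(-24 + 11) = 37*(-13) = -481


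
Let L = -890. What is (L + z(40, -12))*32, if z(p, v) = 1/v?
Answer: -85448/3 ≈ -28483.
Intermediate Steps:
(L + z(40, -12))*32 = (-890 + 1/(-12))*32 = (-890 - 1/12)*32 = -10681/12*32 = -85448/3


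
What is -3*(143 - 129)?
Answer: -42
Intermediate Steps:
-3*(143 - 129) = -3*14 = -42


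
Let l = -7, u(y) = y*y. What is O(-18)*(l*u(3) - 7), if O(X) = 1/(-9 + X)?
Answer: 70/27 ≈ 2.5926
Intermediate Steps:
u(y) = y²
O(-18)*(l*u(3) - 7) = (-7*3² - 7)/(-9 - 18) = (-7*9 - 7)/(-27) = -(-63 - 7)/27 = -1/27*(-70) = 70/27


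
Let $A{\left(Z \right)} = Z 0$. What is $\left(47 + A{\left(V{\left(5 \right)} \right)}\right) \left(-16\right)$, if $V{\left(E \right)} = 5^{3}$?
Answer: $-752$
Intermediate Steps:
$V{\left(E \right)} = 125$
$A{\left(Z \right)} = 0$
$\left(47 + A{\left(V{\left(5 \right)} \right)}\right) \left(-16\right) = \left(47 + 0\right) \left(-16\right) = 47 \left(-16\right) = -752$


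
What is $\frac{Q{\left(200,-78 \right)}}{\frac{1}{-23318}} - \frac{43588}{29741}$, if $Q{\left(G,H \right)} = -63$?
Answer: $\frac{43690496606}{29741} \approx 1.469 \cdot 10^{6}$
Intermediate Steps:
$\frac{Q{\left(200,-78 \right)}}{\frac{1}{-23318}} - \frac{43588}{29741} = - \frac{63}{\frac{1}{-23318}} - \frac{43588}{29741} = - \frac{63}{- \frac{1}{23318}} - \frac{43588}{29741} = \left(-63\right) \left(-23318\right) - \frac{43588}{29741} = 1469034 - \frac{43588}{29741} = \frac{43690496606}{29741}$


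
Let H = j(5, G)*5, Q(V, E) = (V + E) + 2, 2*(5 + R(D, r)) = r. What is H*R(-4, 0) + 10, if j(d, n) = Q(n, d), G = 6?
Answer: -315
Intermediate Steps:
R(D, r) = -5 + r/2
Q(V, E) = 2 + E + V (Q(V, E) = (E + V) + 2 = 2 + E + V)
j(d, n) = 2 + d + n
H = 65 (H = (2 + 5 + 6)*5 = 13*5 = 65)
H*R(-4, 0) + 10 = 65*(-5 + (1/2)*0) + 10 = 65*(-5 + 0) + 10 = 65*(-5) + 10 = -325 + 10 = -315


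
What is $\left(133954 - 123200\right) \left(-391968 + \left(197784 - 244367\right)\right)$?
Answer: $-4716177454$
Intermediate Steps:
$\left(133954 - 123200\right) \left(-391968 + \left(197784 - 244367\right)\right) = 10754 \left(-391968 - 46583\right) = 10754 \left(-438551\right) = -4716177454$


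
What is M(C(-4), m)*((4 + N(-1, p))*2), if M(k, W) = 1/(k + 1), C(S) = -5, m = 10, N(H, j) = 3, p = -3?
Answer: -7/2 ≈ -3.5000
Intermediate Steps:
M(k, W) = 1/(1 + k)
M(C(-4), m)*((4 + N(-1, p))*2) = ((4 + 3)*2)/(1 - 5) = (7*2)/(-4) = -¼*14 = -7/2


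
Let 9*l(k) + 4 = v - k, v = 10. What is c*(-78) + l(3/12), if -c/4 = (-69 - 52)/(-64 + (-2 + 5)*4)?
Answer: 26159/36 ≈ 726.64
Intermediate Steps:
l(k) = 2/3 - k/9 (l(k) = -4/9 + (10 - k)/9 = -4/9 + (10/9 - k/9) = 2/3 - k/9)
c = -121/13 (c = -4*(-69 - 52)/(-64 + (-2 + 5)*4) = -(-484)/(-64 + 3*4) = -(-484)/(-64 + 12) = -(-484)/(-52) = -(-484)*(-1)/52 = -4*121/52 = -121/13 ≈ -9.3077)
c*(-78) + l(3/12) = -121/13*(-78) + (2/3 - 1/(3*12)) = 726 + (2/3 - 1/(3*12)) = 726 + (2/3 - 1/9*1/4) = 726 + (2/3 - 1/36) = 726 + 23/36 = 26159/36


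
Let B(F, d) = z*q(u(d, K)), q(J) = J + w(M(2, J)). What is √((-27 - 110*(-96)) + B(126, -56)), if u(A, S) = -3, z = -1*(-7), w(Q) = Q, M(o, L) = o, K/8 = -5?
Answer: √10526 ≈ 102.60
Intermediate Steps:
K = -40 (K = 8*(-5) = -40)
z = 7
q(J) = 2 + J (q(J) = J + 2 = 2 + J)
B(F, d) = -7 (B(F, d) = 7*(2 - 3) = 7*(-1) = -7)
√((-27 - 110*(-96)) + B(126, -56)) = √((-27 - 110*(-96)) - 7) = √((-27 + 10560) - 7) = √(10533 - 7) = √10526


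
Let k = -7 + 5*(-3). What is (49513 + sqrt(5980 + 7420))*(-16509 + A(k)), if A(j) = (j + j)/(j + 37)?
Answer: -12263330327/15 - 495358*sqrt(134)/3 ≈ -8.1947e+8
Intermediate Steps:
k = -22 (k = -7 - 15 = -22)
A(j) = 2*j/(37 + j) (A(j) = (2*j)/(37 + j) = 2*j/(37 + j))
(49513 + sqrt(5980 + 7420))*(-16509 + A(k)) = (49513 + sqrt(5980 + 7420))*(-16509 + 2*(-22)/(37 - 22)) = (49513 + sqrt(13400))*(-16509 + 2*(-22)/15) = (49513 + 10*sqrt(134))*(-16509 + 2*(-22)*(1/15)) = (49513 + 10*sqrt(134))*(-16509 - 44/15) = (49513 + 10*sqrt(134))*(-247679/15) = -12263330327/15 - 495358*sqrt(134)/3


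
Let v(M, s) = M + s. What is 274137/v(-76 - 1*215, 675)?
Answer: 91379/128 ≈ 713.90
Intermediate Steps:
274137/v(-76 - 1*215, 675) = 274137/((-76 - 1*215) + 675) = 274137/((-76 - 215) + 675) = 274137/(-291 + 675) = 274137/384 = 274137*(1/384) = 91379/128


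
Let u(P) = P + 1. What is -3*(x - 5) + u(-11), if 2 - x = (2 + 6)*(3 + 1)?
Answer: 95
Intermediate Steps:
x = -30 (x = 2 - (2 + 6)*(3 + 1) = 2 - 8*4 = 2 - 1*32 = 2 - 32 = -30)
u(P) = 1 + P
-3*(x - 5) + u(-11) = -3*(-30 - 5) + (1 - 11) = -3*(-35) - 10 = 105 - 10 = 95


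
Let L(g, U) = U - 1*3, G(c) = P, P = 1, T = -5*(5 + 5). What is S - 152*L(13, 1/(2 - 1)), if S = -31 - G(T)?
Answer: 272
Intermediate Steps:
T = -50 (T = -5*10 = -50)
G(c) = 1
L(g, U) = -3 + U (L(g, U) = U - 3 = -3 + U)
S = -32 (S = -31 - 1*1 = -31 - 1 = -32)
S - 152*L(13, 1/(2 - 1)) = -32 - 152*(-3 + 1/(2 - 1)) = -32 - 152*(-3 + 1/1) = -32 - 152*(-3 + 1) = -32 - 152*(-2) = -32 + 304 = 272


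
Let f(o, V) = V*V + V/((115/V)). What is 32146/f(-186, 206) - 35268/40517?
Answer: -11913284969/99724005896 ≈ -0.11946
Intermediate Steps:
f(o, V) = 116*V²/115 (f(o, V) = V² + V*(V/115) = V² + V²/115 = 116*V²/115)
32146/f(-186, 206) - 35268/40517 = 32146/(((116/115)*206²)) - 35268/40517 = 32146/(((116/115)*42436)) - 35268*1/40517 = 32146/(4922576/115) - 35268/40517 = 32146*(115/4922576) - 35268/40517 = 1848395/2461288 - 35268/40517 = -11913284969/99724005896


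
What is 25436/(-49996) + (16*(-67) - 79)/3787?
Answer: -38467882/47333713 ≈ -0.81270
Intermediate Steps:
25436/(-49996) + (16*(-67) - 79)/3787 = 25436*(-1/49996) + (-1072 - 79)*(1/3787) = -6359/12499 - 1151*1/3787 = -6359/12499 - 1151/3787 = -38467882/47333713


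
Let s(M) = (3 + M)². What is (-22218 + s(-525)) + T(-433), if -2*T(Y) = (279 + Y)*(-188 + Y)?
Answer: 202449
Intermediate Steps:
T(Y) = -(-188 + Y)*(279 + Y)/2 (T(Y) = -(279 + Y)*(-188 + Y)/2 = -(-188 + Y)*(279 + Y)/2)
(-22218 + s(-525)) + T(-433) = (-22218 + (3 - 525)²) + (26226 - 91/2*(-433) - ½*(-433)²) = (-22218 + (-522)²) + (26226 + 39403/2 - ½*187489) = (-22218 + 272484) + (26226 + 39403/2 - 187489/2) = 250266 - 47817 = 202449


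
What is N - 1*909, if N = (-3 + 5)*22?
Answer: -865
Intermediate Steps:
N = 44 (N = 2*22 = 44)
N - 1*909 = 44 - 1*909 = 44 - 909 = -865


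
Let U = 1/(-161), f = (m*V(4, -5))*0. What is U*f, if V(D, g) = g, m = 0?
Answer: 0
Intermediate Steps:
f = 0 (f = (0*(-5))*0 = 0*0 = 0)
U = -1/161 ≈ -0.0062112
U*f = -1/161*0 = 0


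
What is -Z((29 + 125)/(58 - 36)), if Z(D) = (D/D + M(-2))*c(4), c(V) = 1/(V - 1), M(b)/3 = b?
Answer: 5/3 ≈ 1.6667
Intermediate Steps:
M(b) = 3*b
c(V) = 1/(-1 + V)
Z(D) = -5/3 (Z(D) = (D/D + 3*(-2))/(-1 + 4) = (1 - 6)/3 = -5*⅓ = -5/3)
-Z((29 + 125)/(58 - 36)) = -1*(-5/3) = 5/3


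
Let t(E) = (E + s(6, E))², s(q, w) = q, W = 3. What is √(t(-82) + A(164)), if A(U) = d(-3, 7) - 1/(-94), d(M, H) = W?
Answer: √51063338/94 ≈ 76.020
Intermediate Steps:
d(M, H) = 3
A(U) = 283/94 (A(U) = 3 - 1/(-94) = 3 - 1*(-1/94) = 3 + 1/94 = 283/94)
t(E) = (6 + E)² (t(E) = (E + 6)² = (6 + E)²)
√(t(-82) + A(164)) = √((6 - 82)² + 283/94) = √((-76)² + 283/94) = √(5776 + 283/94) = √(543227/94) = √51063338/94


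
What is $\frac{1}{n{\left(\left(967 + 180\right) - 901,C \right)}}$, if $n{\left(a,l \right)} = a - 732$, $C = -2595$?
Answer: $- \frac{1}{486} \approx -0.0020576$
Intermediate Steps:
$n{\left(a,l \right)} = -732 + a$
$\frac{1}{n{\left(\left(967 + 180\right) - 901,C \right)}} = \frac{1}{-732 + \left(\left(967 + 180\right) - 901\right)} = \frac{1}{-732 + \left(1147 - 901\right)} = \frac{1}{-732 + 246} = \frac{1}{-486} = - \frac{1}{486}$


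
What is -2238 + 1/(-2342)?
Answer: -5241397/2342 ≈ -2238.0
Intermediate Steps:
-2238 + 1/(-2342) = -2238 - 1/2342 = -5241397/2342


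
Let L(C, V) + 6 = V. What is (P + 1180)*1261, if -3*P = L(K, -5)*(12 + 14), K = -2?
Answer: 4824586/3 ≈ 1.6082e+6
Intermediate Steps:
L(C, V) = -6 + V
P = 286/3 (P = -(-6 - 5)*(12 + 14)/3 = -(-11)*26/3 = -1/3*(-286) = 286/3 ≈ 95.333)
(P + 1180)*1261 = (286/3 + 1180)*1261 = (3826/3)*1261 = 4824586/3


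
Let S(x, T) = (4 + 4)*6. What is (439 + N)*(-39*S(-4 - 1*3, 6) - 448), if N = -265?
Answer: -403680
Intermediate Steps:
S(x, T) = 48 (S(x, T) = 8*6 = 48)
(439 + N)*(-39*S(-4 - 1*3, 6) - 448) = (439 - 265)*(-39*48 - 448) = 174*(-1872 - 448) = 174*(-2320) = -403680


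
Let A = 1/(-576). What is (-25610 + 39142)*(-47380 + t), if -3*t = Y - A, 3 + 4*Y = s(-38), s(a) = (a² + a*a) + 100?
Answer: -278429293223/432 ≈ -6.4451e+8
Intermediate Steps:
A = -1/576 ≈ -0.0017361
s(a) = 100 + 2*a² (s(a) = (a² + a²) + 100 = 2*a² + 100 = 100 + 2*a²)
Y = 2985/4 (Y = -¾ + (100 + 2*(-38)²)/4 = -¾ + (100 + 2*1444)/4 = -¾ + (100 + 2888)/4 = -¾ + (¼)*2988 = -¾ + 747 = 2985/4 ≈ 746.25)
t = -429841/1728 (t = -(2985/4 - 1*(-1/576))/3 = -(2985/4 + 1/576)/3 = -⅓*429841/576 = -429841/1728 ≈ -248.75)
(-25610 + 39142)*(-47380 + t) = (-25610 + 39142)*(-47380 - 429841/1728) = 13532*(-82302481/1728) = -278429293223/432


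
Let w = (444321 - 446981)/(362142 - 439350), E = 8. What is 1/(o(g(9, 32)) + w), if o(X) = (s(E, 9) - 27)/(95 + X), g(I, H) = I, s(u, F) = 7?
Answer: -125463/19805 ≈ -6.3349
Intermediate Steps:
o(X) = -20/(95 + X) (o(X) = (7 - 27)/(95 + X) = -20/(95 + X))
w = 665/19302 (w = -2660/(-77208) = -2660*(-1/77208) = 665/19302 ≈ 0.034452)
1/(o(g(9, 32)) + w) = 1/(-20/(95 + 9) + 665/19302) = 1/(-20/104 + 665/19302) = 1/(-20*1/104 + 665/19302) = 1/(-5/26 + 665/19302) = 1/(-19805/125463) = -125463/19805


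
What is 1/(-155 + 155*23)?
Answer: 1/3410 ≈ 0.00029326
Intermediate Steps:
1/(-155 + 155*23) = 1/(-155 + 3565) = 1/3410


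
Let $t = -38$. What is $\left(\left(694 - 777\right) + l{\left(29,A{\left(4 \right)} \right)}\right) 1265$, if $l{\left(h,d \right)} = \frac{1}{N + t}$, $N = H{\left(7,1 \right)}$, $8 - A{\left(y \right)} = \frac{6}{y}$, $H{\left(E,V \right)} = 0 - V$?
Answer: $- \frac{4096070}{39} \approx -1.0503 \cdot 10^{5}$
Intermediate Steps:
$H{\left(E,V \right)} = - V$
$A{\left(y \right)} = 8 - \frac{6}{y}$
$N = -1$ ($N = \left(-1\right) 1 = -1$)
$l{\left(h,d \right)} = - \frac{1}{39}$ ($l{\left(h,d \right)} = \frac{1}{-1 - 38} = \frac{1}{-39} = - \frac{1}{39}$)
$\left(\left(694 - 777\right) + l{\left(29,A{\left(4 \right)} \right)}\right) 1265 = \left(\left(694 - 777\right) - \frac{1}{39}\right) 1265 = \left(-83 - \frac{1}{39}\right) 1265 = \left(- \frac{3238}{39}\right) 1265 = - \frac{4096070}{39}$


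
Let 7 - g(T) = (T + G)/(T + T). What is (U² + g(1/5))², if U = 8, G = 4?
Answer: 14641/4 ≈ 3660.3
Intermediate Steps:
g(T) = 7 - (4 + T)/(2*T) (g(T) = 7 - (T + 4)/(T + T) = 7 - (4 + T)/(2*T))
(U² + g(1/5))² = (8² + (13/2 - 2/(1/5)))² = (64 + (13/2 - 2/⅕))² = (64 + (13/2 - 2*5))² = (64 + (13/2 - 10))² = (64 - 7/2)² = (121/2)² = 14641/4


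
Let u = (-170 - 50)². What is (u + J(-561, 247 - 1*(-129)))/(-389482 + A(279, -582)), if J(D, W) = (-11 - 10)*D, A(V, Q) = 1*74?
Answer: -60181/389408 ≈ -0.15454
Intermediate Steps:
u = 48400 (u = (-220)² = 48400)
A(V, Q) = 74
J(D, W) = -21*D
(u + J(-561, 247 - 1*(-129)))/(-389482 + A(279, -582)) = (48400 - 21*(-561))/(-389482 + 74) = (48400 + 11781)/(-389408) = 60181*(-1/389408) = -60181/389408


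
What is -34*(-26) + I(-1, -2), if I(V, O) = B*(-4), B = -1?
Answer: 888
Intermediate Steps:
I(V, O) = 4 (I(V, O) = -1*(-4) = 4)
-34*(-26) + I(-1, -2) = -34*(-26) + 4 = 884 + 4 = 888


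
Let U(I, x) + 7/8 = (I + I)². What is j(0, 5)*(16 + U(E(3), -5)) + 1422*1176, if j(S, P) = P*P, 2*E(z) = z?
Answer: 13383001/8 ≈ 1.6729e+6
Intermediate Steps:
E(z) = z/2
j(S, P) = P²
U(I, x) = -7/8 + 4*I² (U(I, x) = -7/8 + (I + I)² = -7/8 + (2*I)² = -7/8 + 4*I²)
j(0, 5)*(16 + U(E(3), -5)) + 1422*1176 = 5²*(16 + (-7/8 + 4*((½)*3)²)) + 1422*1176 = 25*(16 + (-7/8 + 4*(3/2)²)) + 1672272 = 25*(16 + (-7/8 + 4*(9/4))) + 1672272 = 25*(16 + (-7/8 + 9)) + 1672272 = 25*(16 + 65/8) + 1672272 = 25*(193/8) + 1672272 = 4825/8 + 1672272 = 13383001/8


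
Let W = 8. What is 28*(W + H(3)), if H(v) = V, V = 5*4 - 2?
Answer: 728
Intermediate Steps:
V = 18 (V = 20 - 2 = 18)
H(v) = 18
28*(W + H(3)) = 28*(8 + 18) = 28*26 = 728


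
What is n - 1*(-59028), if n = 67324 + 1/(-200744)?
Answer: 25364405887/200744 ≈ 1.2635e+5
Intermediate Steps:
n = 13514889055/200744 (n = 67324 - 1/200744 = 13514889055/200744 ≈ 67324.)
n - 1*(-59028) = 13514889055/200744 - 1*(-59028) = 13514889055/200744 + 59028 = 25364405887/200744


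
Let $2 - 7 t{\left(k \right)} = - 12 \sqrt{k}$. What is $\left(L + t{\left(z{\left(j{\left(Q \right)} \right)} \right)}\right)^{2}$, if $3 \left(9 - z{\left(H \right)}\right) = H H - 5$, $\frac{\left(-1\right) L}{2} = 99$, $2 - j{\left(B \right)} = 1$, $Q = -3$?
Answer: $\frac{1916944}{49} - \frac{11072 \sqrt{93}}{49} \approx 36942.0$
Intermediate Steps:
$j{\left(B \right)} = 1$ ($j{\left(B \right)} = 2 - 1 = 1$)
$L = -198$ ($L = \left(-2\right) 99 = -198$)
$z{\left(H \right)} = \frac{32}{3} - \frac{H^{2}}{3}$ ($z{\left(H \right)} = 9 - \frac{H H - 5}{3} = 9 - \frac{H^{2} - 5}{3} = 9 - \frac{-5 + H^{2}}{3} = 9 - \left(- \frac{5}{3} + \frac{H^{2}}{3}\right) = \frac{32}{3} - \frac{H^{2}}{3}$)
$t{\left(k \right)} = \frac{2}{7} + \frac{12 \sqrt{k}}{7}$ ($t{\left(k \right)} = \frac{2}{7} - \frac{\left(-12\right) \sqrt{k}}{7} = \frac{2}{7} + \frac{12 \sqrt{k}}{7}$)
$\left(L + t{\left(z{\left(j{\left(Q \right)} \right)} \right)}\right)^{2} = \left(-198 + \left(\frac{2}{7} + \frac{12 \sqrt{\frac{32}{3} - \frac{1^{2}}{3}}}{7}\right)\right)^{2} = \left(-198 + \left(\frac{2}{7} + \frac{12 \sqrt{\frac{32}{3} - \frac{1}{3}}}{7}\right)\right)^{2} = \left(-198 + \left(\frac{2}{7} + \frac{12 \sqrt{\frac{31}{3}}}{7}\right)\right)^{2} = \left(-198 + \left(\frac{2}{7} + \frac{12 \frac{\sqrt{93}}{3}}{7}\right)\right)^{2} = \left(-198 + \left(\frac{2}{7} + \frac{4 \sqrt{93}}{7}\right)\right)^{2} = \left(- \frac{1384}{7} + \frac{4 \sqrt{93}}{7}\right)^{2}$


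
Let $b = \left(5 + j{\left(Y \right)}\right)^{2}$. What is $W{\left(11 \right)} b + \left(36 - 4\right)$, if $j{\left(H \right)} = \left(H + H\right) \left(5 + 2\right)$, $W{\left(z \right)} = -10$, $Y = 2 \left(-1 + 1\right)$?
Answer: $-218$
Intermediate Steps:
$Y = 0$ ($Y = 2 \cdot 0 = 0$)
$j{\left(H \right)} = 14 H$ ($j{\left(H \right)} = 2 H 7 = 14 H$)
$b = 25$ ($b = \left(5 + 14 \cdot 0\right)^{2} = \left(5 + 0\right)^{2} = 5^{2} = 25$)
$W{\left(11 \right)} b + \left(36 - 4\right) = \left(-10\right) 25 + \left(36 - 4\right) = -250 + 32 = -218$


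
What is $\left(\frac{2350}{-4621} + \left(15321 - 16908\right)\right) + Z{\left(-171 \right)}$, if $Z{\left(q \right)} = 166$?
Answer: $- \frac{6568791}{4621} \approx -1421.5$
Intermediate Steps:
$\left(\frac{2350}{-4621} + \left(15321 - 16908\right)\right) + Z{\left(-171 \right)} = \left(\frac{2350}{-4621} + \left(15321 - 16908\right)\right) + 166 = \left(2350 \left(- \frac{1}{4621}\right) - 1587\right) + 166 = \left(- \frac{2350}{4621} - 1587\right) + 166 = - \frac{7335877}{4621} + 166 = - \frac{6568791}{4621}$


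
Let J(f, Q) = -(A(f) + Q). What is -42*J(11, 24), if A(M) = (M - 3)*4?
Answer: 2352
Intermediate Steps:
A(M) = -12 + 4*M (A(M) = (-3 + M)*4 = -12 + 4*M)
J(f, Q) = 12 - Q - 4*f (J(f, Q) = -((-12 + 4*f) + Q) = -(-12 + Q + 4*f) = 12 - Q - 4*f)
-42*J(11, 24) = -42*(12 - 1*24 - 4*11) = -42*(12 - 24 - 44) = -42*(-56) = 2352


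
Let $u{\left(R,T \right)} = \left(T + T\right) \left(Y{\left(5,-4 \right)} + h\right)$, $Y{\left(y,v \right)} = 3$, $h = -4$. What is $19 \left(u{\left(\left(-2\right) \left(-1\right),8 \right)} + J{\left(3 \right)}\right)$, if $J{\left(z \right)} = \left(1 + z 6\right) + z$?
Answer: $114$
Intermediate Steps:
$u{\left(R,T \right)} = - 2 T$ ($u{\left(R,T \right)} = \left(T + T\right) \left(3 - 4\right) = 2 T \left(-1\right) = - 2 T$)
$J{\left(z \right)} = 1 + 7 z$ ($J{\left(z \right)} = \left(1 + 6 z\right) + z = 1 + 7 z$)
$19 \left(u{\left(\left(-2\right) \left(-1\right),8 \right)} + J{\left(3 \right)}\right) = 19 \left(\left(-2\right) 8 + \left(1 + 7 \cdot 3\right)\right) = 19 \left(-16 + \left(1 + 21\right)\right) = 19 \left(-16 + 22\right) = 19 \cdot 6 = 114$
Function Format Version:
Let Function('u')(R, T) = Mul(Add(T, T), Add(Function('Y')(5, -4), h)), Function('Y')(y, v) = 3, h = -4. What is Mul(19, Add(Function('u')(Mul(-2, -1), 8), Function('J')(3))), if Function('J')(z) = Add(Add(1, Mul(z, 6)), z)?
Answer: 114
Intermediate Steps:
Function('u')(R, T) = Mul(-2, T) (Function('u')(R, T) = Mul(Add(T, T), Add(3, -4)) = Mul(Mul(2, T), -1) = Mul(-2, T))
Function('J')(z) = Add(1, Mul(7, z)) (Function('J')(z) = Add(Add(1, Mul(6, z)), z) = Add(1, Mul(7, z)))
Mul(19, Add(Function('u')(Mul(-2, -1), 8), Function('J')(3))) = Mul(19, Add(Mul(-2, 8), Add(1, Mul(7, 3)))) = Mul(19, Add(-16, Add(1, 21))) = Mul(19, Add(-16, 22)) = Mul(19, 6) = 114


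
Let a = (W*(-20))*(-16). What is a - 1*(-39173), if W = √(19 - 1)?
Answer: 39173 + 960*√2 ≈ 40531.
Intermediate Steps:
W = 3*√2 (W = √18 = 3*√2 ≈ 4.2426)
a = 960*√2 (a = ((3*√2)*(-20))*(-16) = -60*√2*(-16) = 960*√2 ≈ 1357.6)
a - 1*(-39173) = 960*√2 - 1*(-39173) = 960*√2 + 39173 = 39173 + 960*√2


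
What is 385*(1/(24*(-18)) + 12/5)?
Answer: 398783/432 ≈ 923.11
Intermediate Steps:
385*(1/(24*(-18)) + 12/5) = 385*((1/24)*(-1/18) + 12*(1/5)) = 385*(-1/432 + 12/5) = 385*(5179/2160) = 398783/432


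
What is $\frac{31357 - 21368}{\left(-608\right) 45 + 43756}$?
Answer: $\frac{9989}{16396} \approx 0.60923$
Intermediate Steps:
$\frac{31357 - 21368}{\left(-608\right) 45 + 43756} = \frac{9989}{-27360 + 43756} = \frac{9989}{16396}$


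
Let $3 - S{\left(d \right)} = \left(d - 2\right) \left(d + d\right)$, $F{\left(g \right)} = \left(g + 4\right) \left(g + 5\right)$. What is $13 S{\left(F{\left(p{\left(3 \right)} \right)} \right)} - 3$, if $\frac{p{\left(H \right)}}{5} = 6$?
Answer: $-36756684$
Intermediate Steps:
$p{\left(H \right)} = 30$ ($p{\left(H \right)} = 5 \cdot 6 = 30$)
$F{\left(g \right)} = \left(4 + g\right) \left(5 + g\right)$
$S{\left(d \right)} = 3 - 2 d \left(-2 + d\right)$ ($S{\left(d \right)} = 3 - \left(d - 2\right) \left(d + d\right) = 3 - \left(-2 + d\right) 2 d = 3 - 2 d \left(-2 + d\right)$)
$13 S{\left(F{\left(p{\left(3 \right)} \right)} \right)} - 3 = 13 \left(3 - 2 \left(20 + 30^{2} + 9 \cdot 30\right)^{2} + 4 \left(20 + 30^{2} + 9 \cdot 30\right)\right) - 3 = 13 \left(3 - 2 \left(20 + 900 + 270\right)^{2} + 4 \left(20 + 900 + 270\right)\right) - 3 = 13 \left(3 - 2 \cdot 1190^{2} + 4 \cdot 1190\right) - 3 = 13 \left(3 - 2832200 + 4760\right) - 3 = 13 \left(-2827437\right) - 3 = -36756681 - 3 = -36756684$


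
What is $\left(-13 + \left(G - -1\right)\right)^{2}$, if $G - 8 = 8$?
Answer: $16$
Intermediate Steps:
$G = 16$ ($G = 8 + 8 = 16$)
$\left(-13 + \left(G - -1\right)\right)^{2} = \left(-13 + \left(16 - -1\right)\right)^{2} = \left(-13 + \left(16 + 1\right)\right)^{2} = \left(-13 + 17\right)^{2} = 4^{2} = 16$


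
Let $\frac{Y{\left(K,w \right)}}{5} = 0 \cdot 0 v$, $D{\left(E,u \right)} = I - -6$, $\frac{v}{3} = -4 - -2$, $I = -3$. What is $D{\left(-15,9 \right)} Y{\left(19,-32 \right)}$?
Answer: $0$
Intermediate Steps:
$v = -6$ ($v = 3 \left(-4 - -2\right) = 3 \left(-4 + 2\right) = 3 \left(-2\right) = -6$)
$D{\left(E,u \right)} = 3$ ($D{\left(E,u \right)} = -3 - -6 = -3 + 6 = 3$)
$Y{\left(K,w \right)} = 0$ ($Y{\left(K,w \right)} = 5 \cdot 0 \cdot 0 \left(-6\right) = 5 \cdot 0 \left(-6\right) = 5 \cdot 0 = 0$)
$D{\left(-15,9 \right)} Y{\left(19,-32 \right)} = 3 \cdot 0 = 0$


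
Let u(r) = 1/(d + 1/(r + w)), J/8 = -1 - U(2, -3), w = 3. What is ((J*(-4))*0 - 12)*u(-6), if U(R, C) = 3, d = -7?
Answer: 18/11 ≈ 1.6364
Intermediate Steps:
J = -32 (J = 8*(-1 - 1*3) = 8*(-1 - 3) = 8*(-4) = -32)
u(r) = 1/(-7 + 1/(3 + r)) (u(r) = 1/(-7 + 1/(r + 3)) = 1/(-7 + 1/(3 + r)))
((J*(-4))*0 - 12)*u(-6) = (-32*(-4)*0 - 12)*((-3 - 1*(-6))/(20 + 7*(-6))) = (128*0 - 12)*((-3 + 6)/(20 - 42)) = (0 - 12)*(3/(-22)) = -(-6)*3/11 = -12*(-3/22) = 18/11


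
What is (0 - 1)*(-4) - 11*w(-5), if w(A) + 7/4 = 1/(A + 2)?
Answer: 323/12 ≈ 26.917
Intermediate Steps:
w(A) = -7/4 + 1/(2 + A) (w(A) = -7/4 + 1/(A + 2) = -7/4 + 1/(2 + A))
(0 - 1)*(-4) - 11*w(-5) = (0 - 1)*(-4) - 11*(-10 - 7*(-5))/(4*(2 - 5)) = -1*(-4) - 11*(-10 + 35)/(4*(-3)) = 4 - 11*(-1)*25/(4*3) = 4 - 11*(-25/12) = 4 + 275/12 = 323/12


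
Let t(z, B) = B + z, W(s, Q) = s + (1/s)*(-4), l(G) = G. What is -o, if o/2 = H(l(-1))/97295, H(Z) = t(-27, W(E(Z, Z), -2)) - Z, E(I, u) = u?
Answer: 46/97295 ≈ 0.00047279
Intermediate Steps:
W(s, Q) = s - 4/s
H(Z) = -27 - 4/Z (H(Z) = ((Z - 4/Z) - 27) - Z = (-27 + Z - 4/Z) - Z = -27 - 4/Z)
o = -46/97295 (o = 2*((-27 - 4/(-1))/97295) = 2*((-27 - 4*(-1))*(1/97295)) = 2*((-27 + 4)*(1/97295)) = 2*(-23*1/97295) = 2*(-23/97295) = -46/97295 ≈ -0.00047279)
-o = -1*(-46/97295) = 46/97295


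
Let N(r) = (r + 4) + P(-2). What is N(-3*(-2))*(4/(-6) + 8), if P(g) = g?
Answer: 176/3 ≈ 58.667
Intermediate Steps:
N(r) = 2 + r (N(r) = (r + 4) - 2 = (4 + r) - 2 = 2 + r)
N(-3*(-2))*(4/(-6) + 8) = (2 - 3*(-2))*(4/(-6) + 8) = (2 + 6)*(4*(-1/6) + 8) = 8*(-2/3 + 8) = 8*(22/3) = 176/3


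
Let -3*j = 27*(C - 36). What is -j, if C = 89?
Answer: 477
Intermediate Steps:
j = -477 (j = -9*(89 - 36) = -9*53 = -⅓*1431 = -477)
-j = -1*(-477) = 477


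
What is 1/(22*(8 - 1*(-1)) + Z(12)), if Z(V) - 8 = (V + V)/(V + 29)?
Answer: 41/8470 ≈ 0.0048406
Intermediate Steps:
Z(V) = 8 + 2*V/(29 + V) (Z(V) = 8 + (V + V)/(V + 29) = 8 + (2*V)/(29 + V) = 8 + 2*V/(29 + V))
1/(22*(8 - 1*(-1)) + Z(12)) = 1/(22*(8 - 1*(-1)) + 2*(116 + 5*12)/(29 + 12)) = 1/(22*(8 + 1) + 2*(116 + 60)/41) = 1/(22*9 + 2*(1/41)*176) = 1/(198 + 352/41) = 1/(8470/41) = 41/8470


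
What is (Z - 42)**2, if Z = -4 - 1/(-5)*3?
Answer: 51529/25 ≈ 2061.2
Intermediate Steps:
Z = -17/5 (Z = -4 - 1*(-1/5)*3 = -4 + (1/5)*3 = -4 + 3/5 = -17/5 ≈ -3.4000)
(Z - 42)**2 = (-17/5 - 42)**2 = (-227/5)**2 = 51529/25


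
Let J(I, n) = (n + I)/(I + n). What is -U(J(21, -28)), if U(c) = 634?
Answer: -634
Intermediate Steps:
J(I, n) = 1 (J(I, n) = (I + n)/(I + n) = 1)
-U(J(21, -28)) = -1*634 = -634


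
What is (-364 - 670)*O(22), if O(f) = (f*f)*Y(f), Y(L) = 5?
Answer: -2502280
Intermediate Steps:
O(f) = 5*f² (O(f) = (f*f)*5 = f²*5 = 5*f²)
(-364 - 670)*O(22) = (-364 - 670)*(5*22²) = -5170*484 = -1034*2420 = -2502280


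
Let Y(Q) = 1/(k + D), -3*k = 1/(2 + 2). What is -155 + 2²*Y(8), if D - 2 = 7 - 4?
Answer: -9097/59 ≈ -154.19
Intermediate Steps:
k = -1/12 (k = -1/(3*(2 + 2)) = -⅓/4 = -⅓*¼ = -1/12 ≈ -0.083333)
D = 5 (D = 2 + (7 - 4) = 2 + 3 = 5)
Y(Q) = 12/59 (Y(Q) = 1/(-1/12 + 5) = 1/(59/12) = 12/59)
-155 + 2²*Y(8) = -155 + 2²*(12/59) = -155 + 4*(12/59) = -155 + 48/59 = -9097/59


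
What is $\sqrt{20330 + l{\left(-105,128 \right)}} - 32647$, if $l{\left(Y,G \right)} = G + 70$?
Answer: $-32647 + 4 \sqrt{1283} \approx -32504.0$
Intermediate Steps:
$l{\left(Y,G \right)} = 70 + G$
$\sqrt{20330 + l{\left(-105,128 \right)}} - 32647 = \sqrt{20330 + \left(70 + 128\right)} - 32647 = \sqrt{20330 + 198} - 32647 = \sqrt{20528} - 32647 = 4 \sqrt{1283} - 32647 = -32647 + 4 \sqrt{1283}$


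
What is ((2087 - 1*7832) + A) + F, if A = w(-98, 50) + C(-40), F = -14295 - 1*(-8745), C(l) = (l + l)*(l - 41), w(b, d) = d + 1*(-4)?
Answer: -4769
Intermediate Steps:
w(b, d) = -4 + d (w(b, d) = d - 4 = -4 + d)
C(l) = 2*l*(-41 + l) (C(l) = (2*l)*(-41 + l) = 2*l*(-41 + l))
F = -5550 (F = -14295 + 8745 = -5550)
A = 6526 (A = (-4 + 50) + 2*(-40)*(-41 - 40) = 46 + 2*(-40)*(-81) = 46 + 6480 = 6526)
((2087 - 1*7832) + A) + F = ((2087 - 1*7832) + 6526) - 5550 = ((2087 - 7832) + 6526) - 5550 = (-5745 + 6526) - 5550 = 781 - 5550 = -4769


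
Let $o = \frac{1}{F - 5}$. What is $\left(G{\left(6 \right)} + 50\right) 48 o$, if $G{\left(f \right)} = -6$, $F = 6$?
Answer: $2112$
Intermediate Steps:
$o = 1$ ($o = \frac{1}{6 - 5} = 1^{-1} = 1$)
$\left(G{\left(6 \right)} + 50\right) 48 o = \left(-6 + 50\right) 48 \cdot 1 = 44 \cdot 48 \cdot 1 = 2112 \cdot 1 = 2112$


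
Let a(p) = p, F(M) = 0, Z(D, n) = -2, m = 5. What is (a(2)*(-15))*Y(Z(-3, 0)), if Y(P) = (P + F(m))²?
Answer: -120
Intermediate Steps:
Y(P) = P² (Y(P) = (P + 0)² = P²)
(a(2)*(-15))*Y(Z(-3, 0)) = (2*(-15))*(-2)² = -30*4 = -120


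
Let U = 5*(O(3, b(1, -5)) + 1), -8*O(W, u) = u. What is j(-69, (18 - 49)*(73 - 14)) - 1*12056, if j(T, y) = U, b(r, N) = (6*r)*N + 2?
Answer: -24067/2 ≈ -12034.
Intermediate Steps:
b(r, N) = 2 + 6*N*r (b(r, N) = 6*N*r + 2 = 2 + 6*N*r)
O(W, u) = -u/8
U = 45/2 (U = 5*(-(2 + 6*(-5)*1)/8 + 1) = 5*(-(2 - 30)/8 + 1) = 5*(-1/8*(-28) + 1) = 5*(7/2 + 1) = 5*(9/2) = 45/2 ≈ 22.500)
j(T, y) = 45/2
j(-69, (18 - 49)*(73 - 14)) - 1*12056 = 45/2 - 1*12056 = 45/2 - 12056 = -24067/2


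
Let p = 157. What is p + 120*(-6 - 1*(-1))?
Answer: -443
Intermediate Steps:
p + 120*(-6 - 1*(-1)) = 157 + 120*(-6 - 1*(-1)) = 157 + 120*(-6 + 1) = 157 + 120*(-5) = 157 - 600 = -443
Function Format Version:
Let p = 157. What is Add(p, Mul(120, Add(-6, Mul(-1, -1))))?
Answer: -443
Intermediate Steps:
Add(p, Mul(120, Add(-6, Mul(-1, -1)))) = Add(157, Mul(120, Add(-6, Mul(-1, -1)))) = Add(157, Mul(120, Add(-6, 1))) = Add(157, Mul(120, -5)) = Add(157, -600) = -443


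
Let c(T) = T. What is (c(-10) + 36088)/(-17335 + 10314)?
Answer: -5154/1003 ≈ -5.1386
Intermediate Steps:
(c(-10) + 36088)/(-17335 + 10314) = (-10 + 36088)/(-17335 + 10314) = 36078/(-7021) = 36078*(-1/7021) = -5154/1003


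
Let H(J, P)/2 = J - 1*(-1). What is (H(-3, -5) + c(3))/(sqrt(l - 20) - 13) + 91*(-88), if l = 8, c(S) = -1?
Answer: -1449383/181 + 10*I*sqrt(3)/181 ≈ -8007.6 + 0.095693*I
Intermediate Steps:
H(J, P) = 2 + 2*J (H(J, P) = 2*(J - 1*(-1)) = 2*(J + 1) = 2*(1 + J) = 2 + 2*J)
(H(-3, -5) + c(3))/(sqrt(l - 20) - 13) + 91*(-88) = ((2 + 2*(-3)) - 1)/(sqrt(8 - 20) - 13) + 91*(-88) = ((2 - 6) - 1)/(sqrt(-12) - 13) - 8008 = (-4 - 1)/(2*I*sqrt(3) - 13) - 8008 = -5/(-13 + 2*I*sqrt(3)) - 8008 = -8008 - 5/(-13 + 2*I*sqrt(3))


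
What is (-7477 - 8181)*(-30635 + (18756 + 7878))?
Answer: 62647658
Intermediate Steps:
(-7477 - 8181)*(-30635 + (18756 + 7878)) = -15658*(-30635 + 26634) = -15658*(-4001) = 62647658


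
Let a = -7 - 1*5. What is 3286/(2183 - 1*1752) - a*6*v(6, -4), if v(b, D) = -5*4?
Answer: -617354/431 ≈ -1432.4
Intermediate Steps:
a = -12 (a = -7 - 5 = -12)
v(b, D) = -20
3286/(2183 - 1*1752) - a*6*v(6, -4) = 3286/(2183 - 1*1752) - (-12*6)*(-20) = 3286/(2183 - 1752) - (-72)*(-20) = 3286/431 - 1*1440 = 3286*(1/431) - 1440 = 3286/431 - 1440 = -617354/431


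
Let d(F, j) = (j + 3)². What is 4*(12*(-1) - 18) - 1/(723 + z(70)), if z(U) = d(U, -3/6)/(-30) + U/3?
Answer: -716288/5969 ≈ -120.00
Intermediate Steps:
d(F, j) = (3 + j)²
z(U) = -5/24 + U/3 (z(U) = (3 - 3/6)²/(-30) + U/3 = (3 - 3*⅙)²*(-1/30) + U*(⅓) = (3 - ½)²*(-1/30) + U/3 = (5/2)²*(-1/30) + U/3 = (25/4)*(-1/30) + U/3 = -5/24 + U/3)
4*(12*(-1) - 18) - 1/(723 + z(70)) = 4*(12*(-1) - 18) - 1/(723 + (-5/24 + (⅓)*70)) = 4*(-12 - 18) - 1/(723 + (-5/24 + 70/3)) = 4*(-30) - 1/(723 + 185/8) = -120 - 1/5969/8 = -120 - 1*8/5969 = -120 - 8/5969 = -716288/5969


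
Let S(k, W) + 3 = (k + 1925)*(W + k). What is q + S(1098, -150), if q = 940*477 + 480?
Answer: 3314661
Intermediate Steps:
S(k, W) = -3 + (1925 + k)*(W + k) (S(k, W) = -3 + (k + 1925)*(W + k) = -3 + (1925 + k)*(W + k))
q = 448860 (q = 448380 + 480 = 448860)
q + S(1098, -150) = 448860 + (-3 + 1098² + 1925*(-150) + 1925*1098 - 150*1098) = 448860 + (-3 + 1205604 - 288750 + 2113650 - 164700) = 448860 + 2865801 = 3314661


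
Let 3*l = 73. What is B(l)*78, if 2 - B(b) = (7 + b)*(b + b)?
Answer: -356356/3 ≈ -1.1879e+5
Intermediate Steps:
l = 73/3 (l = (⅓)*73 = 73/3 ≈ 24.333)
B(b) = 2 - 2*b*(7 + b) (B(b) = 2 - (7 + b)*(b + b) = 2 - (7 + b)*2*b = 2 - 2*b*(7 + b))
B(l)*78 = (2 - 14*73/3 - 2*(73/3)²)*78 = (2 - 1022/3 - 2*5329/9)*78 = (2 - 1022/3 - 10658/9)*78 = -13706/9*78 = -356356/3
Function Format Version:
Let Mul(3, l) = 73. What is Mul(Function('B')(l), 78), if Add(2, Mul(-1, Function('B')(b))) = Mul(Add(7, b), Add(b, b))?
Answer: Rational(-356356, 3) ≈ -1.1879e+5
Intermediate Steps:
l = Rational(73, 3) (l = Mul(Rational(1, 3), 73) = Rational(73, 3) ≈ 24.333)
Function('B')(b) = Add(2, Mul(-2, b, Add(7, b))) (Function('B')(b) = Add(2, Mul(-1, Mul(Add(7, b), Add(b, b)))) = Add(2, Mul(-1, Mul(Add(7, b), Mul(2, b)))) = Add(2, Mul(-1, Mul(2, b, Add(7, b)))) = Add(2, Mul(-2, b, Add(7, b))))
Mul(Function('B')(l), 78) = Mul(Add(2, Mul(-14, Rational(73, 3)), Mul(-2, Pow(Rational(73, 3), 2))), 78) = Mul(Add(2, Rational(-1022, 3), Mul(-2, Rational(5329, 9))), 78) = Mul(Add(2, Rational(-1022, 3), Rational(-10658, 9)), 78) = Mul(Rational(-13706, 9), 78) = Rational(-356356, 3)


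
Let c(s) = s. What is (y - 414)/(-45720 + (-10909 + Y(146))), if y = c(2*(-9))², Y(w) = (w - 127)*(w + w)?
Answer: 30/17027 ≈ 0.0017619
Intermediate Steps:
Y(w) = 2*w*(-127 + w) (Y(w) = (-127 + w)*(2*w) = 2*w*(-127 + w))
y = 324 (y = (2*(-9))² = (-18)² = 324)
(y - 414)/(-45720 + (-10909 + Y(146))) = (324 - 414)/(-45720 + (-10909 + 2*146*(-127 + 146))) = -90/(-45720 + (-10909 + 2*146*19)) = -90/(-45720 + (-10909 + 5548)) = -90/(-45720 - 5361) = -90/(-51081) = -90*(-1/51081) = 30/17027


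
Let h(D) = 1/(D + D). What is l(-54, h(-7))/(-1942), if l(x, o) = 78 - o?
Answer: -1093/27188 ≈ -0.040202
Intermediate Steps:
h(D) = 1/(2*D)
l(-54, h(-7))/(-1942) = (78 - 1/(2*(-7)))/(-1942) = (78 - (-1)/(2*7))*(-1/1942) = (78 - 1*(-1/14))*(-1/1942) = (78 + 1/14)*(-1/1942) = (1093/14)*(-1/1942) = -1093/27188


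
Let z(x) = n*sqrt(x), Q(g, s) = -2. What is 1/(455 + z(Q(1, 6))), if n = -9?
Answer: 455/207187 + 9*I*sqrt(2)/207187 ≈ 0.0021961 + 6.1432e-5*I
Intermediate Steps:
z(x) = -9*sqrt(x)
1/(455 + z(Q(1, 6))) = 1/(455 - 9*I*sqrt(2))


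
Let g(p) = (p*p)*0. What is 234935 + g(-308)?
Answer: 234935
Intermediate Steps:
g(p) = 0 (g(p) = p²*0 = 0)
234935 + g(-308) = 234935 + 0 = 234935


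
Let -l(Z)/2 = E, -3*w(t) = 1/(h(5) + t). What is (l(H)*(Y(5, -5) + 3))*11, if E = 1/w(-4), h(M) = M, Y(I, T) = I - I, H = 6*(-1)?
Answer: 198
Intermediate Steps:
H = -6
Y(I, T) = 0
w(t) = -1/(3*(5 + t))
E = -3 (E = 1/(-1/(15 + 3*(-4))) = 1/(-1/(15 - 12)) = 1/(-1/3) = -3)
l(Z) = 6 (l(Z) = -2*(-3) = 6)
(l(H)*(Y(5, -5) + 3))*11 = (6*(0 + 3))*11 = (6*3)*11 = 18*11 = 198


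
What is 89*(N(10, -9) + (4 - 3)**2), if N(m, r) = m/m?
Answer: 178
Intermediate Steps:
N(m, r) = 1
89*(N(10, -9) + (4 - 3)**2) = 89*(1 + (4 - 3)**2) = 89*(1 + 1**2) = 89*(1 + 1) = 89*2 = 178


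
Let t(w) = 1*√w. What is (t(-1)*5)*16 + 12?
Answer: 12 + 80*I ≈ 12.0 + 80.0*I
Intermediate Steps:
t(w) = √w
(t(-1)*5)*16 + 12 = (√(-1)*5)*16 + 12 = (I*5)*16 + 12 = (5*I)*16 + 12 = 80*I + 12 = 12 + 80*I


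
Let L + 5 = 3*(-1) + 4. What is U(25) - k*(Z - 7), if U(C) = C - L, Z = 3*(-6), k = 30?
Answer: 779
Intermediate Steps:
L = -4 (L = -5 + (3*(-1) + 4) = -5 + (-3 + 4) = -5 + 1 = -4)
Z = -18
U(C) = 4 + C (U(C) = C - 1*(-4) = C + 4 = 4 + C)
U(25) - k*(Z - 7) = (4 + 25) - 30*(-18 - 7) = 29 - 30*(-25) = 29 - 1*(-750) = 29 + 750 = 779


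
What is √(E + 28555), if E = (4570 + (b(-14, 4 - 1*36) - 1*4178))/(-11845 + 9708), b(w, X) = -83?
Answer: √130403428462/2137 ≈ 168.98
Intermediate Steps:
E = -309/2137 (E = (4570 + (-83 - 1*4178))/(-11845 + 9708) = (4570 + (-83 - 4178))/(-2137) = (4570 - 4261)*(-1/2137) = 309*(-1/2137) = -309/2137 ≈ -0.14460)
√(E + 28555) = √(-309/2137 + 28555) = √(61021726/2137) = √130403428462/2137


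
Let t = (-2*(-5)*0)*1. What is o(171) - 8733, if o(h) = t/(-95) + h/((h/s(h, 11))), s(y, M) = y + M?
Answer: -8551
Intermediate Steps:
s(y, M) = M + y
t = 0 (t = (10*0)*1 = 0*1 = 0)
o(h) = 11 + h (o(h) = 0/(-95) + h/((h/(11 + h))) = 0*(-1/95) + h*((11 + h)/h) = 0 + (11 + h) = 11 + h)
o(171) - 8733 = (11 + 171) - 8733 = 182 - 8733 = -8551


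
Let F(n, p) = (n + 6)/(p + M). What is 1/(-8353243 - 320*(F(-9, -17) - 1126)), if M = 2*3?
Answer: -11/87923113 ≈ -1.2511e-7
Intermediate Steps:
M = 6
F(n, p) = (6 + n)/(6 + p) (F(n, p) = (n + 6)/(p + 6) = (6 + n)/(6 + p))
1/(-8353243 - 320*(F(-9, -17) - 1126)) = 1/(-8353243 - 320*((6 - 9)/(6 - 17) - 1126)) = 1/(-8353243 - 320*(-3/(-11) - 1126)) = 1/(-8353243 - 320*(-1/11*(-3) - 1126)) = 1/(-8353243 - 320*(3/11 - 1126)) = 1/(-8353243 - 320*(-12383/11)) = 1/(-8353243 + 3962560/11) = 1/(-87923113/11) = -11/87923113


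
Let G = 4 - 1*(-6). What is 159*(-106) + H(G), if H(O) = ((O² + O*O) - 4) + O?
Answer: -16648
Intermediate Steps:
G = 10 (G = 4 + 6 = 10)
H(O) = -4 + O + 2*O² (H(O) = ((O² + O²) - 4) + O = (2*O² - 4) + O = (-4 + 2*O²) + O = -4 + O + 2*O²)
159*(-106) + H(G) = 159*(-106) + (-4 + 10 + 2*10²) = -16854 + (-4 + 10 + 2*100) = -16854 + (-4 + 10 + 200) = -16854 + 206 = -16648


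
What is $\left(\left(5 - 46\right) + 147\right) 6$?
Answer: $636$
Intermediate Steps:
$\left(\left(5 - 46\right) + 147\right) 6 = \left(-41 + 147\right) 6 = 106 \cdot 6 = 636$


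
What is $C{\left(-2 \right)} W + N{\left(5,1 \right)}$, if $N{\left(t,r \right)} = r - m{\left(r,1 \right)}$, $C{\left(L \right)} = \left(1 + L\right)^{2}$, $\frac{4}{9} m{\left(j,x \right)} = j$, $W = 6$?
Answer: $\frac{19}{4} \approx 4.75$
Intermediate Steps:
$m{\left(j,x \right)} = \frac{9 j}{4}$
$N{\left(t,r \right)} = - \frac{5 r}{4}$ ($N{\left(t,r \right)} = r - \frac{9 r}{4} = - \frac{5 r}{4}$)
$C{\left(-2 \right)} W + N{\left(5,1 \right)} = \left(1 - 2\right)^{2} \cdot 6 - \frac{5}{4} = \left(-1\right)^{2} \cdot 6 - \frac{5}{4} = 1 \cdot 6 - \frac{5}{4} = 6 - \frac{5}{4} = \frac{19}{4}$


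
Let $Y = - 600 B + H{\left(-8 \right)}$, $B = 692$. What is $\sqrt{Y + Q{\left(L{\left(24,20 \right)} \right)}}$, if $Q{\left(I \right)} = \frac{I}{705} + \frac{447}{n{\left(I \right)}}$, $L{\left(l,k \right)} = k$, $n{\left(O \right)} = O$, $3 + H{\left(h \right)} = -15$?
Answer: $\frac{i \sqrt{825450415365}}{1410} \approx 644.36 i$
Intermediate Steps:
$H{\left(h \right)} = -18$ ($H{\left(h \right)} = -3 - 15 = -18$)
$Q{\left(I \right)} = \frac{447}{I} + \frac{I}{705}$ ($Q{\left(I \right)} = \frac{I}{705} + \frac{447}{I} = \frac{447}{I} + \frac{I}{705}$)
$Y = -415218$ ($Y = \left(-600\right) 692 - 18 = -415200 - 18 = -415218$)
$\sqrt{Y + Q{\left(L{\left(24,20 \right)} \right)}} = \sqrt{-415218 + \left(\frac{447}{20} + \frac{1}{705} \cdot 20\right)} = \sqrt{-415218 + \left(447 \cdot \frac{1}{20} + \frac{4}{141}\right)} = \sqrt{-415218 + \left(\frac{447}{20} + \frac{4}{141}\right)} = \sqrt{-415218 + \frac{63107}{2820}} = \sqrt{- \frac{1170851653}{2820}} = \frac{i \sqrt{825450415365}}{1410}$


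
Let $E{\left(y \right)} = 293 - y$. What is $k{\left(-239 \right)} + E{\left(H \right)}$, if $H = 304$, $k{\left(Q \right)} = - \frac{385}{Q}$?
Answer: $- \frac{2244}{239} \approx -9.3891$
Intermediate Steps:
$k{\left(-239 \right)} + E{\left(H \right)} = - \frac{385}{-239} + \left(293 - 304\right) = \left(-385\right) \left(- \frac{1}{239}\right) + \left(293 - 304\right) = \frac{385}{239} - 11 = - \frac{2244}{239}$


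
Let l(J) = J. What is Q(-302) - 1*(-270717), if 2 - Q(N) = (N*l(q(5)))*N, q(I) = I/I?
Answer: 179515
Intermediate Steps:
q(I) = 1
Q(N) = 2 - N² (Q(N) = 2 - N*1*N = 2 - N*N = 2 - N²)
Q(-302) - 1*(-270717) = (2 - 1*(-302)²) - 1*(-270717) = (2 - 1*91204) + 270717 = (2 - 91204) + 270717 = -91202 + 270717 = 179515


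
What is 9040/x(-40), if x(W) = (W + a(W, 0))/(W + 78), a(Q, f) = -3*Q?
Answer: 4294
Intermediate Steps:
x(W) = -2*W/(78 + W) (x(W) = (W - 3*W)/(W + 78) = (-2*W)/(78 + W) = -2*W/(78 + W))
9040/x(-40) = 9040/((-2*(-40)/(78 - 40))) = 9040/((-2*(-40)/38)) = 9040/((-2*(-40)*1/38)) = 9040/(40/19) = 9040*(19/40) = 4294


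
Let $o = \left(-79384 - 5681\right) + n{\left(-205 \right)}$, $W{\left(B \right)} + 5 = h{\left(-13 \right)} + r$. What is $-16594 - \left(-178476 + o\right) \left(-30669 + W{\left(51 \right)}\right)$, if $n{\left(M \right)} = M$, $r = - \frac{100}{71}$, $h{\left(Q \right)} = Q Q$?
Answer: $- \frac{571263145604}{71} \approx -8.046 \cdot 10^{9}$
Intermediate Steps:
$h{\left(Q \right)} = Q^{2}$
$r = - \frac{100}{71}$ ($r = \left(-100\right) \frac{1}{71} = - \frac{100}{71} \approx -1.4085$)
$W{\left(B \right)} = \frac{11544}{71}$ ($W{\left(B \right)} = -5 - \left(\frac{100}{71} - \left(-13\right)^{2}\right) = -5 + \left(169 - \frac{100}{71}\right) = -5 + \frac{11899}{71} = \frac{11544}{71}$)
$o = -85270$ ($o = \left(-79384 - 5681\right) - 205 = -85065 - 205 = -85270$)
$-16594 - \left(-178476 + o\right) \left(-30669 + W{\left(51 \right)}\right) = -16594 - \left(-178476 - 85270\right) \left(-30669 + \frac{11544}{71}\right) = -16594 - \left(-263746\right) \left(- \frac{2165955}{71}\right) = -16594 - \frac{571261967430}{71} = - \frac{571263145604}{71}$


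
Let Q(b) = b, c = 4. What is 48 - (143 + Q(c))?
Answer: -99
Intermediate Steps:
48 - (143 + Q(c)) = 48 - (143 + 4) = 48 - 1*147 = 48 - 147 = -99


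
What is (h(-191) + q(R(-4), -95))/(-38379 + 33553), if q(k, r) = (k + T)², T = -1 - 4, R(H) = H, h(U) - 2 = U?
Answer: 54/2413 ≈ 0.022379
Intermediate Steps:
h(U) = 2 + U
T = -5
q(k, r) = (-5 + k)² (q(k, r) = (k - 5)² = (-5 + k)²)
(h(-191) + q(R(-4), -95))/(-38379 + 33553) = ((2 - 191) + (-5 - 4)²)/(-38379 + 33553) = (-189 + (-9)²)/(-4826) = (-189 + 81)*(-1/4826) = -108*(-1/4826) = 54/2413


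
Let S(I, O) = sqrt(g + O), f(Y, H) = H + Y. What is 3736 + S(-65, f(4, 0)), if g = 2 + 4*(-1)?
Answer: 3736 + sqrt(2) ≈ 3737.4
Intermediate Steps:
g = -2 (g = 2 - 4 = -2)
S(I, O) = sqrt(-2 + O)
3736 + S(-65, f(4, 0)) = 3736 + sqrt(-2 + (0 + 4)) = 3736 + sqrt(-2 + 4) = 3736 + sqrt(2)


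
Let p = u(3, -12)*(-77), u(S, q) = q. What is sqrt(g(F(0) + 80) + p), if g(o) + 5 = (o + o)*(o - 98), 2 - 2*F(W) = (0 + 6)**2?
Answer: I*sqrt(3491) ≈ 59.085*I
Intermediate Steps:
F(W) = -17 (F(W) = 1 - (0 + 6)**2/2 = 1 - 1/2*6**2 = 1 - 1/2*36 = 1 - 18 = -17)
p = 924 (p = -12*(-77) = 924)
g(o) = -5 + 2*o*(-98 + o) (g(o) = -5 + (o + o)*(o - 98) = -5 + (2*o)*(-98 + o) = -5 + 2*o*(-98 + o))
sqrt(g(F(0) + 80) + p) = sqrt((-5 - 196*(-17 + 80) + 2*(-17 + 80)**2) + 924) = sqrt((-5 - 196*63 + 2*63**2) + 924) = sqrt((-5 - 12348 + 2*3969) + 924) = sqrt((-5 - 12348 + 7938) + 924) = sqrt(-4415 + 924) = sqrt(-3491) = I*sqrt(3491)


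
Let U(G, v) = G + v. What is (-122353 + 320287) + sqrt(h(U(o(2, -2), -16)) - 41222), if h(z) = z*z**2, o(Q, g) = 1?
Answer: 197934 + I*sqrt(44597) ≈ 1.9793e+5 + 211.18*I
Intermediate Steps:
h(z) = z**3
(-122353 + 320287) + sqrt(h(U(o(2, -2), -16)) - 41222) = (-122353 + 320287) + sqrt((1 - 16)**3 - 41222) = 197934 + sqrt((-15)**3 - 41222) = 197934 + sqrt(-3375 - 41222) = 197934 + sqrt(-44597) = 197934 + I*sqrt(44597)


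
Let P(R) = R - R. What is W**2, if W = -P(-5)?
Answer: 0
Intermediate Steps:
P(R) = 0
W = 0 (W = -1*0 = 0)
W**2 = 0**2 = 0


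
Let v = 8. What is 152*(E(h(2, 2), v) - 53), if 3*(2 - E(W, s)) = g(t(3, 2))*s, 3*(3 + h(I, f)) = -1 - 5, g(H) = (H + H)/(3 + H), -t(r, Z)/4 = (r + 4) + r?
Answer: -957752/111 ≈ -8628.4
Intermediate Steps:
t(r, Z) = -16 - 8*r (t(r, Z) = -4*((r + 4) + r) = -4*((4 + r) + r) = -4*(4 + 2*r) = -16 - 8*r)
g(H) = 2*H/(3 + H) (g(H) = (2*H)/(3 + H) = 2*H/(3 + H))
h(I, f) = -5 (h(I, f) = -3 + (-1 - 5)/3 = -3 + (1/3)*(-6) = -3 - 2 = -5)
E(W, s) = 2 - 80*s/111 (E(W, s) = 2 - 2*(-16 - 8*3)/(3 + (-16 - 8*3))*s/3 = 2 - 2*(-16 - 24)/(3 + (-16 - 24))*s/3 = 2 - 2*(-40)/(3 - 40)*s/3 = 2 - 2*(-40)/(-37)*s/3 = 2 - 2*(-40)*(-1/37)*s/3 = 2 - 80*s/111)
152*(E(h(2, 2), v) - 53) = 152*((2 - 80/111*8) - 53) = 152*((2 - 640/111) - 53) = 152*(-418/111 - 53) = 152*(-6301/111) = -957752/111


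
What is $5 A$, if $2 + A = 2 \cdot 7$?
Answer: $60$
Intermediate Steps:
$A = 12$ ($A = -2 + 2 \cdot 7 = -2 + 14 = 12$)
$5 A = 5 \cdot 12 = 60$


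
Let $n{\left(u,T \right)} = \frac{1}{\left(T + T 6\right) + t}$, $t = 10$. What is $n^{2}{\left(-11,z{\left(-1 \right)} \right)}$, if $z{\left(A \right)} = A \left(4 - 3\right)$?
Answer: $\frac{1}{9} \approx 0.11111$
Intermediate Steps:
$z{\left(A \right)} = A$ ($z{\left(A \right)} = A 1 = A$)
$n{\left(u,T \right)} = \frac{1}{10 + 7 T}$ ($n{\left(u,T \right)} = \frac{1}{\left(T + T 6\right) + 10} = \frac{1}{\left(T + 6 T\right) + 10} = \frac{1}{7 T + 10} = \frac{1}{10 + 7 T}$)
$n^{2}{\left(-11,z{\left(-1 \right)} \right)} = \left(\frac{1}{10 + 7 \left(-1\right)}\right)^{2} = \left(\frac{1}{10 - 7}\right)^{2} = \left(\frac{1}{3}\right)^{2} = \frac{1}{9}$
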